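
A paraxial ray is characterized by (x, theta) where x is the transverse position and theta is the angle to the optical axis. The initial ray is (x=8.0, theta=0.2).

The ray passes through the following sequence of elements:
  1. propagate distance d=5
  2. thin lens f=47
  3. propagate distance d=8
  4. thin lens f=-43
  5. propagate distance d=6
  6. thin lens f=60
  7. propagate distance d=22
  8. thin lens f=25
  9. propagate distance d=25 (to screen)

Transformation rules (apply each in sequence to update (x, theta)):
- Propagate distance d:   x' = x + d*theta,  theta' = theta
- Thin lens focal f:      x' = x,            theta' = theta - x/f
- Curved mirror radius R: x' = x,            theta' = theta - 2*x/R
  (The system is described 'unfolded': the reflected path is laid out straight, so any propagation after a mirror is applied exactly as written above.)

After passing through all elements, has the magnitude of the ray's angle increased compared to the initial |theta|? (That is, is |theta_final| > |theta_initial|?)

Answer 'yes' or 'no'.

Answer: yes

Derivation:
Initial: x=8.0000 theta=0.2000
After 1 (propagate distance d=5): x=9.0000 theta=0.2000
After 2 (thin lens f=47): x=9.0000 theta=2/235 (≈0.0085)
After 3 (propagate distance d=8): x=2131/235 (≈9.0681) theta=2/235 (≈0.0085)
After 4 (thin lens f=-43): x=2131/235 (≈9.0681) theta=2217/10105 (≈0.2194)
After 5 (propagate distance d=6): x=20987/2021 (≈10.3845) theta=2217/10105 (≈0.2194)
After 6 (thin lens f=60): x=20987/2021 (≈10.3845) theta=5617/121260 (≈0.0463)
After 7 (propagate distance d=22): x=16079/1410 (≈11.4035) theta=5617/121260 (≈0.0463)
After 8 (thin lens f=25): x=16079/1410 (≈11.4035) theta=-414123/1010500 (≈-0.4098)
After 9 (propagate distance d=25 (to screen)): x=28085/24252 (≈1.1580) theta=-414123/1010500 (≈-0.4098)
|theta_initial|=0.2000 |theta_final|=414123/1010500 (≈0.4098) -> increased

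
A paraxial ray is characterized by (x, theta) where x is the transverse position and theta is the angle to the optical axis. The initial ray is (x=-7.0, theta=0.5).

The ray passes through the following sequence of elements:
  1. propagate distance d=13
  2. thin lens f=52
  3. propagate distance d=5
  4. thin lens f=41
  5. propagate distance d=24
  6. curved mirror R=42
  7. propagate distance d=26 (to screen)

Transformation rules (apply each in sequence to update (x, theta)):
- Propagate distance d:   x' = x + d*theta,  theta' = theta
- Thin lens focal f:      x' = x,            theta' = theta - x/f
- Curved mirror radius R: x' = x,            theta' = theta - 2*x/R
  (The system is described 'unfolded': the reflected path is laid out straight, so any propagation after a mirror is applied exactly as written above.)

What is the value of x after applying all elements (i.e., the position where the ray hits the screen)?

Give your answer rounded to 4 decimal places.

Answer: 8.8369

Derivation:
Initial: x=-7.0000 theta=0.5000
After 1 (propagate distance d=13): x=-0.5000 theta=0.5000
After 2 (thin lens f=52): x=-0.5000 theta=53/104 (≈0.5096)
After 3 (propagate distance d=5): x=213/104 (≈2.0481) theta=53/104 (≈0.5096)
After 4 (thin lens f=41): x=213/104 (≈2.0481) theta=245/533 (≈0.4597)
After 5 (propagate distance d=24): x=55773/4264 (≈13.0800) theta=245/533 (≈0.4597)
After 6 (curved mirror R=42): x=55773/4264 (≈13.0800) theta=-4871/29848 (≈-0.1632)
After 7 (propagate distance d=26 (to screen)): x=263765/29848 (≈8.8369) theta=-4871/29848 (≈-0.1632)
Rounded to 4 decimal places: x = 8.8369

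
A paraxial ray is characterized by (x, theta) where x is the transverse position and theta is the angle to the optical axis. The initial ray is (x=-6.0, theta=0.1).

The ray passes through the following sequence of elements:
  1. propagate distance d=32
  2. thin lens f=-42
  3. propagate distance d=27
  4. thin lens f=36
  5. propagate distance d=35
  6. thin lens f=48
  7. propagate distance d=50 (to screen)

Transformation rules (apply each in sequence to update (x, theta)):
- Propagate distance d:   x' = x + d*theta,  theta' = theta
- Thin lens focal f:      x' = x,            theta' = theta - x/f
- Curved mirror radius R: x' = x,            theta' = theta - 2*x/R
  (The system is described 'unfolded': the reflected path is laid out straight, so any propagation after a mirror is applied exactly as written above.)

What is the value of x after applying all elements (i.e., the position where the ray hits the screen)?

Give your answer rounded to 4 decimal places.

Initial: x=-6.0000 theta=0.1000
After 1 (propagate distance d=32): x=-2.8000 theta=0.1000
After 2 (thin lens f=-42): x=-2.8000 theta=1/30 (≈0.0333)
After 3 (propagate distance d=27): x=-1.9000 theta=1/30 (≈0.0333)
After 4 (thin lens f=36): x=-1.9000 theta=31/360 (≈0.0861)
After 5 (propagate distance d=35): x=401/360 (≈1.1139) theta=31/360 (≈0.0861)
After 6 (thin lens f=48): x=401/360 (≈1.1139) theta=1087/17280 (≈0.0629)
After 7 (propagate distance d=50 (to screen)): x=36799/8640 (≈4.2591) theta=1087/17280 (≈0.0629)
Rounded to 4 decimal places: x = 4.2591

Answer: 4.2591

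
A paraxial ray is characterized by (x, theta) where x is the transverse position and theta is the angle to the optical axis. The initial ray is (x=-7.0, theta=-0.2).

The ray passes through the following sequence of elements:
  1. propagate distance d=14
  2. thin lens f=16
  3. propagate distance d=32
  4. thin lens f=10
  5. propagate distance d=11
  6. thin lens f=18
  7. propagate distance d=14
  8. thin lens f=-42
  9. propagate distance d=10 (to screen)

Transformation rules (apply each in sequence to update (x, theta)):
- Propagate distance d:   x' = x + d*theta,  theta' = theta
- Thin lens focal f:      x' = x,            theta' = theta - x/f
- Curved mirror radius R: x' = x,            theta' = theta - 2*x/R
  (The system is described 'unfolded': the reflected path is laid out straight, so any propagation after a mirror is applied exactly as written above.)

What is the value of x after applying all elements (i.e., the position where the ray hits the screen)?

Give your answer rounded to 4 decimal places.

Answer: 0.8046

Derivation:
Initial: x=-7.0000 theta=-0.2000
After 1 (propagate distance d=14): x=-9.8000 theta=-0.2000
After 2 (thin lens f=16): x=-9.8000 theta=0.4125
After 3 (propagate distance d=32): x=3.4000 theta=0.4125
After 4 (thin lens f=10): x=3.4000 theta=0.0725
After 5 (propagate distance d=11): x=4.1975 theta=0.0725
After 6 (thin lens f=18): x=4.1975 theta=-1157/7200 (≈-0.1607)
After 7 (propagate distance d=14): x=1753/900 (≈1.9478) theta=-1157/7200 (≈-0.1607)
After 8 (thin lens f=-42): x=1753/900 (≈1.9478) theta=-3457/30240 (≈-0.1143)
After 9 (propagate distance d=10 (to screen)): x=60827/75600 (≈0.8046) theta=-3457/30240 (≈-0.1143)
Rounded to 4 decimal places: x = 0.8046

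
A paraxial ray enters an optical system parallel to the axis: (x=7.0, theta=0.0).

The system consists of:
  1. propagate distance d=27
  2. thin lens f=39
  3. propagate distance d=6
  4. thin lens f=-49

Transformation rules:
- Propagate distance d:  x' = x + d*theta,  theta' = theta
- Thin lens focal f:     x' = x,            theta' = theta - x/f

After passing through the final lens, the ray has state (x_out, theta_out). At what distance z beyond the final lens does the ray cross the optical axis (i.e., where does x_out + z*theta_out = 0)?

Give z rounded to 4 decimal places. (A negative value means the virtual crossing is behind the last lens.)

Initial: x=7.0000 theta=0.0000
After 1 (propagate distance d=27): x=7.0000 theta=0.0000
After 2 (thin lens f=39): x=7.0000 theta=-7/39 (≈-0.1795)
After 3 (propagate distance d=6): x=77/13 (≈5.9231) theta=-7/39 (≈-0.1795)
After 4 (thin lens f=-49): x=77/13 (≈5.9231) theta=-16/273 (≈-0.0586)
z_focus = -x_out/theta_out = -(77/13)/(-16/273) = 101.0625
Rounded to 4 decimal places: z = 101.0625

Answer: 101.0625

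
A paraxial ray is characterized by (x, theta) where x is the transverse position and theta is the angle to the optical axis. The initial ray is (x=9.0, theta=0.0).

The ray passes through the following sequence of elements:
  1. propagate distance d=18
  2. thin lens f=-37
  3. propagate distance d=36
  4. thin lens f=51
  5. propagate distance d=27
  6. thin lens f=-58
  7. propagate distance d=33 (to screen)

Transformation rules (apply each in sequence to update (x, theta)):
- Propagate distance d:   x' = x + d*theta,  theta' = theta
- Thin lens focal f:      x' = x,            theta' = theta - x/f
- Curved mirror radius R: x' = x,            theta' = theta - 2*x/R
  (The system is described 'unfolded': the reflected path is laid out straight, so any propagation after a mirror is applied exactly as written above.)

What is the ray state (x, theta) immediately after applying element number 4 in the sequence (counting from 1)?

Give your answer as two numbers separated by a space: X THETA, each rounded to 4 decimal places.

Answer: 17.7568 -0.1049

Derivation:
Initial: x=9.0000 theta=0.0000
After 1 (propagate distance d=18): x=9.0000 theta=0.0000
After 2 (thin lens f=-37): x=9.0000 theta=9/37 (≈0.2432)
After 3 (propagate distance d=36): x=657/37 (≈17.7568) theta=9/37 (≈0.2432)
After 4 (thin lens f=51): x=657/37 (≈17.7568) theta=-66/629 (≈-0.1049)
Rounded to 4 decimal places: x = 17.7568, theta = -0.1049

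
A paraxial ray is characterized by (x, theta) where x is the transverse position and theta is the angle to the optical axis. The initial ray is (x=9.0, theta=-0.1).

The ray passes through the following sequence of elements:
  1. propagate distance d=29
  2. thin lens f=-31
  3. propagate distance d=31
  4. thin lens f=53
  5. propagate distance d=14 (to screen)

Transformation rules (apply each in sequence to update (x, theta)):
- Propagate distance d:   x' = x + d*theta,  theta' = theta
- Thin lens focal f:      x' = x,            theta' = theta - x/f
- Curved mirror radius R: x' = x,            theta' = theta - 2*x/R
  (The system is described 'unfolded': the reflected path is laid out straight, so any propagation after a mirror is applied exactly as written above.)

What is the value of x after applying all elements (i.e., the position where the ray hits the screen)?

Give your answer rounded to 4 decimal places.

Answer: 8.0511

Derivation:
Initial: x=9.0000 theta=-0.1000
After 1 (propagate distance d=29): x=6.1000 theta=-0.1000
After 2 (thin lens f=-31): x=6.1000 theta=3/31 (≈0.0968)
After 3 (propagate distance d=31): x=9.1000 theta=3/31 (≈0.0968)
After 4 (thin lens f=53): x=9.1000 theta=-1231/16430 (≈-0.0749)
After 5 (propagate distance d=14 (to screen)): x=132279/16430 (≈8.0511) theta=-1231/16430 (≈-0.0749)
Rounded to 4 decimal places: x = 8.0511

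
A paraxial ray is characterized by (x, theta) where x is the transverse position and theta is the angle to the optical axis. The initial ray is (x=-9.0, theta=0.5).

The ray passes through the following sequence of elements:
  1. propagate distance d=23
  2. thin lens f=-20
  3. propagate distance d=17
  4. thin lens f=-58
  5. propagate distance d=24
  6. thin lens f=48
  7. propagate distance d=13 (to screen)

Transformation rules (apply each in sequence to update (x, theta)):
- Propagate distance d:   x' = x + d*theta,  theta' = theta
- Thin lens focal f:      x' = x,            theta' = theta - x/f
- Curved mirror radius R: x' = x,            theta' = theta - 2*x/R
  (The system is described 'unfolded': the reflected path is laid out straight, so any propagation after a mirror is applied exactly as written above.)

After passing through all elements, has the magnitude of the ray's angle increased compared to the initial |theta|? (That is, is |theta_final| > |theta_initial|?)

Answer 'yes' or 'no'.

Initial: x=-9.0000 theta=0.5000
After 1 (propagate distance d=23): x=2.5000 theta=0.5000
After 2 (thin lens f=-20): x=2.5000 theta=0.6250
After 3 (propagate distance d=17): x=13.1250 theta=0.6250
After 4 (thin lens f=-58): x=13.1250 theta=395/464 (≈0.8513)
After 5 (propagate distance d=24): x=7785/232 (≈33.5560) theta=395/464 (≈0.8513)
After 6 (thin lens f=48): x=7785/232 (≈33.5560) theta=565/3712 (≈0.1522)
After 7 (propagate distance d=13 (to screen)): x=131905/3712 (≈35.5348) theta=565/3712 (≈0.1522)
|theta_initial|=0.5000 |theta_final|=565/3712 (≈0.1522) -> not increased

Answer: no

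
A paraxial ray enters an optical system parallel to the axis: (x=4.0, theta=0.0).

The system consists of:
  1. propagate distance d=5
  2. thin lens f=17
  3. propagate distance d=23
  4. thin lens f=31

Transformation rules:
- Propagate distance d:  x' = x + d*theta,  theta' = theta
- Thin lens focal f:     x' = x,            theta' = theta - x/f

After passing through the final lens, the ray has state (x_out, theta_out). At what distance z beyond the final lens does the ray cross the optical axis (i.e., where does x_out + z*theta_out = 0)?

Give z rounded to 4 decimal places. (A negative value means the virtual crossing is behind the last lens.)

Answer: -7.4400

Derivation:
Initial: x=4.0000 theta=0.0000
After 1 (propagate distance d=5): x=4.0000 theta=0.0000
After 2 (thin lens f=17): x=4.0000 theta=-4/17 (≈-0.2353)
After 3 (propagate distance d=23): x=-24/17 (≈-1.4118) theta=-4/17 (≈-0.2353)
After 4 (thin lens f=31): x=-24/17 (≈-1.4118) theta=-100/527 (≈-0.1898)
z_focus = -x_out/theta_out = -(-24/17)/(-100/527) = -7.4400
Rounded to 4 decimal places: z = -7.4400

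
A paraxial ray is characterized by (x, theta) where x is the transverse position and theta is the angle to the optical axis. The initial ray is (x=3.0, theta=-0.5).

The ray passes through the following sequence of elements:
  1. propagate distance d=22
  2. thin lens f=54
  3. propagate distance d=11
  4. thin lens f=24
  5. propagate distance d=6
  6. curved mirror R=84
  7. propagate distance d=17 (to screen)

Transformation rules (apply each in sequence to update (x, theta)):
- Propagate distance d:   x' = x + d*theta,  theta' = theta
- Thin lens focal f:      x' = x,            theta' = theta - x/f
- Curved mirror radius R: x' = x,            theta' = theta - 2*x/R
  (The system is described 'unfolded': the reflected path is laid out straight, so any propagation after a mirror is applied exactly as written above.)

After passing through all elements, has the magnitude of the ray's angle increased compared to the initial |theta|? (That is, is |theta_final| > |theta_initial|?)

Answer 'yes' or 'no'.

Answer: no

Derivation:
Initial: x=3.0000 theta=-0.5000
After 1 (propagate distance d=22): x=-8.0000 theta=-0.5000
After 2 (thin lens f=54): x=-8.0000 theta=-19/54 (≈-0.3519)
After 3 (propagate distance d=11): x=-641/54 (≈-11.8704) theta=-19/54 (≈-0.3519)
After 4 (thin lens f=24): x=-641/54 (≈-11.8704) theta=185/1296 (≈0.1427)
After 5 (propagate distance d=6): x=-793/72 (≈-11.0139) theta=185/1296 (≈0.1427)
After 6 (curved mirror R=84): x=-793/72 (≈-11.0139) theta=1837/4536 (≈0.4050)
After 7 (propagate distance d=17 (to screen)): x=-9365/2268 (≈-4.1292) theta=1837/4536 (≈0.4050)
|theta_initial|=0.5000 |theta_final|=1837/4536 (≈0.4050) -> not increased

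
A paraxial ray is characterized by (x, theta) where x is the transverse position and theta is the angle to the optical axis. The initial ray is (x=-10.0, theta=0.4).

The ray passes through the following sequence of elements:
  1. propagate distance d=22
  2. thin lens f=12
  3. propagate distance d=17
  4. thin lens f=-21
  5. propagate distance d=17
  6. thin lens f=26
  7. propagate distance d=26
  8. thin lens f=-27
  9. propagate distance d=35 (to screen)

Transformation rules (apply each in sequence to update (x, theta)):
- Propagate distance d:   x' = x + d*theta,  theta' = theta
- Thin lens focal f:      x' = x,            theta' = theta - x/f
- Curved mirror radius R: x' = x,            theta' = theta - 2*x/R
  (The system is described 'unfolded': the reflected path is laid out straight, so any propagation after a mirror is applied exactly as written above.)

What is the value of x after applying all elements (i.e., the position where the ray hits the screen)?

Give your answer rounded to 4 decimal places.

Initial: x=-10.0000 theta=0.4000
After 1 (propagate distance d=22): x=-1.2000 theta=0.4000
After 2 (thin lens f=12): x=-1.2000 theta=0.5000
After 3 (propagate distance d=17): x=7.3000 theta=0.5000
After 4 (thin lens f=-21): x=7.3000 theta=89/105 (≈0.8476)
After 5 (propagate distance d=17): x=4559/210 (≈21.7095) theta=89/105 (≈0.8476)
After 6 (thin lens f=26): x=4559/210 (≈21.7095) theta=23/1820 (≈0.0126)
After 7 (propagate distance d=26): x=2314/105 (≈22.0381) theta=23/1820 (≈0.0126)
After 8 (thin lens f=-27): x=2314/105 (≈22.0381) theta=122191/147420 (≈0.8289)
After 9 (propagate distance d=35 (to screen)): x=7525541/147420 (≈51.0483) theta=122191/147420 (≈0.8289)
Rounded to 4 decimal places: x = 51.0483

Answer: 51.0483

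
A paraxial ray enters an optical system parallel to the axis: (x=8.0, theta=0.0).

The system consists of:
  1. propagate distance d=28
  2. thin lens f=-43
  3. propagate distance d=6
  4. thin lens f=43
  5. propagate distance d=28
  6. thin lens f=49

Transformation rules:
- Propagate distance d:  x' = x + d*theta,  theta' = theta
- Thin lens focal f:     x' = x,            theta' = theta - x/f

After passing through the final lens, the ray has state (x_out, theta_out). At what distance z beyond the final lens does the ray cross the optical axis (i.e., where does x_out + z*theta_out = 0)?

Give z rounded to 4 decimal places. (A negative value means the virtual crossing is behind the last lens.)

Initial: x=8.0000 theta=0.0000
After 1 (propagate distance d=28): x=8.0000 theta=0.0000
After 2 (thin lens f=-43): x=8.0000 theta=8/43 (≈0.1860)
After 3 (propagate distance d=6): x=392/43 (≈9.1163) theta=8/43 (≈0.1860)
After 4 (thin lens f=43): x=392/43 (≈9.1163) theta=-48/1849 (≈-0.0260)
After 5 (propagate distance d=28): x=15512/1849 (≈8.3894) theta=-48/1849 (≈-0.0260)
After 6 (thin lens f=49): x=15512/1849 (≈8.3894) theta=-2552/12943 (≈-0.1972)
z_focus = -x_out/theta_out = -(15512/1849)/(-2552/12943) = 13573/319 ≈ 42.5486
Rounded to 4 decimal places: z = 42.5486

Answer: 42.5486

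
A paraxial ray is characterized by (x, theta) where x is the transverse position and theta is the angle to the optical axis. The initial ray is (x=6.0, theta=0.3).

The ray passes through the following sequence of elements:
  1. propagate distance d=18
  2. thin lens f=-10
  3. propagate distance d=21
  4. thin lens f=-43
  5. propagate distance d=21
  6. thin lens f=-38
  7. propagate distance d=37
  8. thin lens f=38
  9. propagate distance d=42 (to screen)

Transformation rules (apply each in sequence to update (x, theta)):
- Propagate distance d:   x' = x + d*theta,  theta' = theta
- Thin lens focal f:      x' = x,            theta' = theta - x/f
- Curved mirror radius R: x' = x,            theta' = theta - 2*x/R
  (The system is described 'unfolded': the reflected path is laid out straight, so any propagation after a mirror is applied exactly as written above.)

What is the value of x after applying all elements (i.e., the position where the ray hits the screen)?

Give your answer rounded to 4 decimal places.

Answer: 174.5360

Derivation:
Initial: x=6.0000 theta=0.3000
After 1 (propagate distance d=18): x=11.4000 theta=0.3000
After 2 (thin lens f=-10): x=11.4000 theta=1.4400
After 3 (propagate distance d=21): x=41.6400 theta=1.4400
After 4 (thin lens f=-43): x=41.6400 theta=2589/1075 (≈2.4084)
After 5 (propagate distance d=21): x=99132/1075 (≈92.2158) theta=2589/1075 (≈2.4084)
After 6 (thin lens f=-38): x=99132/1075 (≈92.2158) theta=98757/20425 (≈4.8351)
After 7 (propagate distance d=37): x=5537517/20425 (≈271.1147) theta=98757/20425 (≈4.8351)
After 8 (thin lens f=38): x=5537517/20425 (≈271.1147) theta=-1784751/776150 (≈-2.2995)
After 9 (propagate distance d=42 (to screen)): x=67733052/388075 (≈174.5360) theta=-1784751/776150 (≈-2.2995)
Rounded to 4 decimal places: x = 174.5360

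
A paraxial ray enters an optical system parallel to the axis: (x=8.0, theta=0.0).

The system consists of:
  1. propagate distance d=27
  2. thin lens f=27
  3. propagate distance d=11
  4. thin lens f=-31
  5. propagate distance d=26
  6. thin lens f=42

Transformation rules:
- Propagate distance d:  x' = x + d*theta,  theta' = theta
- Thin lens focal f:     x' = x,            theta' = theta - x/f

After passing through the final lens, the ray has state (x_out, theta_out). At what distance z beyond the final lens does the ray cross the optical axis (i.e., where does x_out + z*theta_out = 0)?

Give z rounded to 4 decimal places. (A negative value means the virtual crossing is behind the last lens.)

Answer: 6.0489

Derivation:
Initial: x=8.0000 theta=0.0000
After 1 (propagate distance d=27): x=8.0000 theta=0.0000
After 2 (thin lens f=27): x=8.0000 theta=-8/27 (≈-0.2963)
After 3 (propagate distance d=11): x=128/27 (≈4.7407) theta=-8/27 (≈-0.2963)
After 4 (thin lens f=-31): x=128/27 (≈4.7407) theta=-40/279 (≈-0.1434)
After 5 (propagate distance d=26): x=848/837 (≈1.0131) theta=-40/279 (≈-0.1434)
After 6 (thin lens f=42): x=848/837 (≈1.0131) theta=-2944/17577 (≈-0.1675)
z_focus = -x_out/theta_out = -(848/837)/(-2944/17577) = 1113/184 ≈ 6.0489
Rounded to 4 decimal places: z = 6.0489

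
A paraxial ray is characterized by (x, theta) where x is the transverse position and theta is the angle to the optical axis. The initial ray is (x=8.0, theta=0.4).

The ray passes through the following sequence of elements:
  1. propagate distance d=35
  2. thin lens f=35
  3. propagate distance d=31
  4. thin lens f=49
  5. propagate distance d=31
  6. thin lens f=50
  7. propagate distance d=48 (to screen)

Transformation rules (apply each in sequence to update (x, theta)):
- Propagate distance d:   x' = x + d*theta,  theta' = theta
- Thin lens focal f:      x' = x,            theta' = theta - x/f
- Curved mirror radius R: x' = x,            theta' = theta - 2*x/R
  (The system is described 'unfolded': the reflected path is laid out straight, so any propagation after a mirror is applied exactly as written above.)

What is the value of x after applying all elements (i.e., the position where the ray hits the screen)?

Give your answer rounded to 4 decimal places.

Initial: x=8.0000 theta=0.4000
After 1 (propagate distance d=35): x=22.0000 theta=0.4000
After 2 (thin lens f=35): x=22.0000 theta=-8/35 (≈-0.2286)
After 3 (propagate distance d=31): x=522/35 (≈14.9143) theta=-8/35 (≈-0.2286)
After 4 (thin lens f=49): x=522/35 (≈14.9143) theta=-914/1715 (≈-0.5329)
After 5 (propagate distance d=31): x=-2756/1715 (≈-1.6070) theta=-914/1715 (≈-0.5329)
After 6 (thin lens f=50): x=-2756/1715 (≈-1.6070) theta=-21472/42875 (≈-0.5008)
After 7 (propagate distance d=48 (to screen)): x=-1099556/42875 (≈-25.6456) theta=-21472/42875 (≈-0.5008)
Rounded to 4 decimal places: x = -25.6456

Answer: -25.6456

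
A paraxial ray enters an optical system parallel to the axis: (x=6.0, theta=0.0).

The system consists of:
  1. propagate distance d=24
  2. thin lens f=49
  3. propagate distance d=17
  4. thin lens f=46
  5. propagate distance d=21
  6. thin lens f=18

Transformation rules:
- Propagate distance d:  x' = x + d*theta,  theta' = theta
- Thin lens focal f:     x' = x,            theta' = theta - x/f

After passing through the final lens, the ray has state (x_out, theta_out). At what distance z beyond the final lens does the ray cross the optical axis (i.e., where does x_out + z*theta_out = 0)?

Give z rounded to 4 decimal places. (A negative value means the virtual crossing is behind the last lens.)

Answer: -2.4136

Derivation:
Initial: x=6.0000 theta=0.0000
After 1 (propagate distance d=24): x=6.0000 theta=0.0000
After 2 (thin lens f=49): x=6.0000 theta=-6/49 (≈-0.1224)
After 3 (propagate distance d=17): x=192/49 (≈3.9184) theta=-6/49 (≈-0.1224)
After 4 (thin lens f=46): x=192/49 (≈3.9184) theta=-234/1127 (≈-0.2076)
After 5 (propagate distance d=21): x=-498/1127 (≈-0.4419) theta=-234/1127 (≈-0.2076)
After 6 (thin lens f=18): x=-498/1127 (≈-0.4419) theta=-619/3381 (≈-0.1831)
z_focus = -x_out/theta_out = -(-498/1127)/(-619/3381) = -1494/619 ≈ -2.4136
Rounded to 4 decimal places: z = -2.4136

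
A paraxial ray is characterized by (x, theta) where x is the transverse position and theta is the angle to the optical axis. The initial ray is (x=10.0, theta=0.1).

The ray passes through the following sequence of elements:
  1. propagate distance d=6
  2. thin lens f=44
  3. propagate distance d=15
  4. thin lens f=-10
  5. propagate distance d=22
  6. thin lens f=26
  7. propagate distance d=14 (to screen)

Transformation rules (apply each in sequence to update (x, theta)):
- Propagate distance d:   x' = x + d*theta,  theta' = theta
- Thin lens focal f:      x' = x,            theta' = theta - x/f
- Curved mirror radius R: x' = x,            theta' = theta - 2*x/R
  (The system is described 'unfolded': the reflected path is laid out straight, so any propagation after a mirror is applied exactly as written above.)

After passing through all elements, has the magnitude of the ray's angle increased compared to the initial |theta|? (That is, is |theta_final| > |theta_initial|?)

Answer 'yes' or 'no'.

Initial: x=10.0000 theta=0.1000
After 1 (propagate distance d=6): x=10.6000 theta=0.1000
After 2 (thin lens f=44): x=10.6000 theta=-31/220 (≈-0.1409)
After 3 (propagate distance d=15): x=1867/220 (≈8.4864) theta=-31/220 (≈-0.1409)
After 4 (thin lens f=-10): x=1867/220 (≈8.4864) theta=1557/2200 (≈0.7077)
After 5 (propagate distance d=22): x=13231/550 (≈24.0564) theta=1557/2200 (≈0.7077)
After 6 (thin lens f=26): x=13231/550 (≈24.0564) theta=-6221/28600 (≈-0.2175)
After 7 (propagate distance d=14 (to screen)): x=300459/14300 (≈21.0111) theta=-6221/28600 (≈-0.2175)
|theta_initial|=0.1000 |theta_final|=6221/28600 (≈0.2175) -> increased

Answer: yes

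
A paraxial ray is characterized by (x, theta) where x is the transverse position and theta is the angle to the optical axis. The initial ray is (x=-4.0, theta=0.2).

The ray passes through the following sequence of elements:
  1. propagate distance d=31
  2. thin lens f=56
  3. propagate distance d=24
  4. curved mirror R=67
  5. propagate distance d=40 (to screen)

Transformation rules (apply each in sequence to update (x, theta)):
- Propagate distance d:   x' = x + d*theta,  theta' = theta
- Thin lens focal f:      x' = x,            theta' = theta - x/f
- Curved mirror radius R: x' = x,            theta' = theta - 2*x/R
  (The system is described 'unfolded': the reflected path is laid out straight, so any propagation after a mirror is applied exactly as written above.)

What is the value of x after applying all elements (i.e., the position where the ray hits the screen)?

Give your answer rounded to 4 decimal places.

Answer: 5.2533

Derivation:
Initial: x=-4.0000 theta=0.2000
After 1 (propagate distance d=31): x=2.2000 theta=0.2000
After 2 (thin lens f=56): x=2.2000 theta=9/56 (≈0.1607)
After 3 (propagate distance d=24): x=212/35 (≈6.0571) theta=9/56 (≈0.1607)
After 4 (curved mirror R=67): x=212/35 (≈6.0571) theta=-377/18760 (≈-0.0201)
After 5 (propagate distance d=40 (to screen)): x=12319/2345 (≈5.2533) theta=-377/18760 (≈-0.0201)
Rounded to 4 decimal places: x = 5.2533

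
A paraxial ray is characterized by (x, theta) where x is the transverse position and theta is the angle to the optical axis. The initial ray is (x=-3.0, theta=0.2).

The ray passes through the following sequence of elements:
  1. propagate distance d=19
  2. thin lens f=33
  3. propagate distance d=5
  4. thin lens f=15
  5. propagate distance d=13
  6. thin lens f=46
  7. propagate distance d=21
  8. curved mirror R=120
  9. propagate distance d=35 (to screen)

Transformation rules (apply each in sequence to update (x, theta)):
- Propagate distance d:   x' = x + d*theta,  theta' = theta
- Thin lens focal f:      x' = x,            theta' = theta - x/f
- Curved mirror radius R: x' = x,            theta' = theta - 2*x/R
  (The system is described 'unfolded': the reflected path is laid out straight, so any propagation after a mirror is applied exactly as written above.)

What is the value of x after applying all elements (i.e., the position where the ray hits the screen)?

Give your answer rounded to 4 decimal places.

Answer: 1.4522

Derivation:
Initial: x=-3.0000 theta=0.2000
After 1 (propagate distance d=19): x=0.8000 theta=0.2000
After 2 (thin lens f=33): x=0.8000 theta=29/165 (≈0.1758)
After 3 (propagate distance d=5): x=277/165 (≈1.6788) theta=29/165 (≈0.1758)
After 4 (thin lens f=15): x=277/165 (≈1.6788) theta=158/2475 (≈0.0638)
After 5 (propagate distance d=13): x=6209/2475 (≈2.5087) theta=158/2475 (≈0.0638)
After 6 (thin lens f=46): x=6209/2475 (≈2.5087) theta=353/37950 (≈0.0093)
After 7 (propagate distance d=21): x=307853/113850 (≈2.7040) theta=353/37950 (≈0.0093)
After 8 (curved mirror R=120): x=307853/113850 (≈2.7040) theta=-244313/6831000 (≈-0.0358)
After 9 (propagate distance d=35 (to screen)): x=396809/273240 (≈1.4522) theta=-244313/6831000 (≈-0.0358)
Rounded to 4 decimal places: x = 1.4522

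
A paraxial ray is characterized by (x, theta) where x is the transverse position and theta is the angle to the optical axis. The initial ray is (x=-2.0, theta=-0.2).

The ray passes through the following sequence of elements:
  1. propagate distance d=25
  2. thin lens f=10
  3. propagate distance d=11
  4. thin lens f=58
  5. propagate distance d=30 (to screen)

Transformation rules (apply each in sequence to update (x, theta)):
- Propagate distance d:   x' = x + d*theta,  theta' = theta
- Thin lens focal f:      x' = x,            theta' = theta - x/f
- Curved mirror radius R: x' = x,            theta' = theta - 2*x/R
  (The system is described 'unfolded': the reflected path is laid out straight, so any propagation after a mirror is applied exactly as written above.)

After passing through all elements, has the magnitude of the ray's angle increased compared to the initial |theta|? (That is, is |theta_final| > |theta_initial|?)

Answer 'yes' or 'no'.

Answer: yes

Derivation:
Initial: x=-2.0000 theta=-0.2000
After 1 (propagate distance d=25): x=-7.0000 theta=-0.2000
After 2 (thin lens f=10): x=-7.0000 theta=0.5000
After 3 (propagate distance d=11): x=-1.5000 theta=0.5000
After 4 (thin lens f=58): x=-1.5000 theta=61/116 (≈0.5259)
After 5 (propagate distance d=30 (to screen)): x=414/29 (≈14.2759) theta=61/116 (≈0.5259)
|theta_initial|=0.2000 |theta_final|=61/116 (≈0.5259) -> increased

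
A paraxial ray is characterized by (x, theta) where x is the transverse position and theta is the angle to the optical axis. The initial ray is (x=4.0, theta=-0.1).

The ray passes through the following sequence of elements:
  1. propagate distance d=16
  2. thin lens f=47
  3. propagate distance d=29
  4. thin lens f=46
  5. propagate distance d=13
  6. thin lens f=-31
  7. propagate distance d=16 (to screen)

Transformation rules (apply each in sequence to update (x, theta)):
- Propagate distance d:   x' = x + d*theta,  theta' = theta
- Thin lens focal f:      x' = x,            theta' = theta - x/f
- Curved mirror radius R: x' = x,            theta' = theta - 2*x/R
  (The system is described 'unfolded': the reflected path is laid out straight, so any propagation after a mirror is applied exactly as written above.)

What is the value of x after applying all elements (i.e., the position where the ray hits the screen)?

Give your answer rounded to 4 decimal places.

Initial: x=4.0000 theta=-0.1000
After 1 (propagate distance d=16): x=2.4000 theta=-0.1000
After 2 (thin lens f=47): x=2.4000 theta=-71/470 (≈-0.1511)
After 3 (propagate distance d=29): x=-931/470 (≈-1.9809) theta=-71/470 (≈-0.1511)
After 4 (thin lens f=46): x=-931/470 (≈-1.9809) theta=-467/4324 (≈-0.1080)
After 5 (propagate distance d=13): x=-73181/21620 (≈-3.3849) theta=-467/4324 (≈-0.1080)
After 6 (thin lens f=-31): x=-73181/21620 (≈-3.3849) theta=-72783/335110 (≈-0.2172)
After 7 (propagate distance d=16 (to screen)): x=-4597667/670220 (≈-6.8599) theta=-72783/335110 (≈-0.2172)
Rounded to 4 decimal places: x = -6.8599

Answer: -6.8599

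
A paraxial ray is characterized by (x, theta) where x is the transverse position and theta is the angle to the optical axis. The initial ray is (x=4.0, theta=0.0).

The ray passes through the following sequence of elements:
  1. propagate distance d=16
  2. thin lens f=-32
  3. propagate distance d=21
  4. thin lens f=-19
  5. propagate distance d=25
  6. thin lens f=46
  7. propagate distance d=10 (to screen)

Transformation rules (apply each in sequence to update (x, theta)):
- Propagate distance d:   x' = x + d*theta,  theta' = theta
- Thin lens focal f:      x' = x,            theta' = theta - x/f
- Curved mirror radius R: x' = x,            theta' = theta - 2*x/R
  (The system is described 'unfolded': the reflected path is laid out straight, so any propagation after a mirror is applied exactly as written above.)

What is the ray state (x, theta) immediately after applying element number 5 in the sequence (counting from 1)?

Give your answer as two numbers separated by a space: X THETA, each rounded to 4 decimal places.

Answer: 18.4671 0.4737

Derivation:
Initial: x=4.0000 theta=0.0000
After 1 (propagate distance d=16): x=4.0000 theta=0.0000
After 2 (thin lens f=-32): x=4.0000 theta=0.1250
After 3 (propagate distance d=21): x=6.6250 theta=0.1250
After 4 (thin lens f=-19): x=6.6250 theta=9/19 (≈0.4737)
After 5 (propagate distance d=25): x=2807/152 (≈18.4671) theta=9/19 (≈0.4737)
Rounded to 4 decimal places: x = 18.4671, theta = 0.4737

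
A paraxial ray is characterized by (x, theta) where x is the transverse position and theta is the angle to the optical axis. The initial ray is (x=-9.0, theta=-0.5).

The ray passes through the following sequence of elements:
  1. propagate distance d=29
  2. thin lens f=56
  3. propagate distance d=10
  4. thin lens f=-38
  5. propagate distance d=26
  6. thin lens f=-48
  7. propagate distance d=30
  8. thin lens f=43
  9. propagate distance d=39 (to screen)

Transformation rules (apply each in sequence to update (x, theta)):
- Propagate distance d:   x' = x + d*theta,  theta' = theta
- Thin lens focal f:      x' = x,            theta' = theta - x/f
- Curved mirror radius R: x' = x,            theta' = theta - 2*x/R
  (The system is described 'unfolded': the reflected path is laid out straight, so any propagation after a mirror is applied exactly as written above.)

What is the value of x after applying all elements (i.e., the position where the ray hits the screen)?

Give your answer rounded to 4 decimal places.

Initial: x=-9.0000 theta=-0.5000
After 1 (propagate distance d=29): x=-23.5000 theta=-0.5000
After 2 (thin lens f=56): x=-23.5000 theta=-9/112 (≈-0.0804)
After 3 (propagate distance d=10): x=-1361/56 (≈-24.3036) theta=-9/112 (≈-0.0804)
After 4 (thin lens f=-38): x=-1361/56 (≈-24.3036) theta=-383/532 (≈-0.7199)
After 5 (propagate distance d=26): x=-45775/1064 (≈-43.0216) theta=-383/532 (≈-0.7199)
After 6 (thin lens f=-48): x=-45775/1064 (≈-43.0216) theta=-82543/51072 (≈-1.6162)
After 7 (propagate distance d=30): x=-778915/8512 (≈-91.5079) theta=-82543/51072 (≈-1.6162)
After 8 (thin lens f=43): x=-778915/8512 (≈-91.5079) theta=1124141/2196096 (≈0.5119)
After 9 (propagate distance d=39 (to screen)): x=-52372857/732032 (≈-71.5445) theta=1124141/2196096 (≈0.5119)
Rounded to 4 decimal places: x = -71.5445

Answer: -71.5445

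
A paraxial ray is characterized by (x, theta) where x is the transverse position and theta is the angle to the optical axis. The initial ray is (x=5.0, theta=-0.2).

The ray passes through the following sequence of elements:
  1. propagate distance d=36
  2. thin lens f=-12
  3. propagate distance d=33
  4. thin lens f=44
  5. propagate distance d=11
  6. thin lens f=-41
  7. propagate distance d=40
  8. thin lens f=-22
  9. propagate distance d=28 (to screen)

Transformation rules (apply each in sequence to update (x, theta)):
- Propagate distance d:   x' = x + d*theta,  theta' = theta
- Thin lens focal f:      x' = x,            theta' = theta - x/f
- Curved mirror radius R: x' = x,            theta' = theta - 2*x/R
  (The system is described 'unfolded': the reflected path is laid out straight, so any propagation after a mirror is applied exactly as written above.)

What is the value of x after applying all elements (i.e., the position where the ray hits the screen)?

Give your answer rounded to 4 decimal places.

Answer: -84.8763

Derivation:
Initial: x=5.0000 theta=-0.2000
After 1 (propagate distance d=36): x=-2.2000 theta=-0.2000
After 2 (thin lens f=-12): x=-2.2000 theta=-23/60 (≈-0.3833)
After 3 (propagate distance d=33): x=-14.8500 theta=-23/60 (≈-0.3833)
After 4 (thin lens f=44): x=-14.8500 theta=-11/240 (≈-0.0458)
After 5 (propagate distance d=11): x=-737/48 (≈-15.3542) theta=-11/240 (≈-0.0458)
After 6 (thin lens f=-41): x=-737/48 (≈-15.3542) theta=-517/1230 (≈-0.4203)
After 7 (propagate distance d=40): x=-63305/1968 (≈-32.1672) theta=-517/1230 (≈-0.4203)
After 8 (thin lens f=-22): x=-63305/1968 (≈-32.1672) theta=-12349/6560 (≈-1.8825)
After 9 (propagate distance d=28 (to screen)): x=-835183/9840 (≈-84.8763) theta=-12349/6560 (≈-1.8825)
Rounded to 4 decimal places: x = -84.8763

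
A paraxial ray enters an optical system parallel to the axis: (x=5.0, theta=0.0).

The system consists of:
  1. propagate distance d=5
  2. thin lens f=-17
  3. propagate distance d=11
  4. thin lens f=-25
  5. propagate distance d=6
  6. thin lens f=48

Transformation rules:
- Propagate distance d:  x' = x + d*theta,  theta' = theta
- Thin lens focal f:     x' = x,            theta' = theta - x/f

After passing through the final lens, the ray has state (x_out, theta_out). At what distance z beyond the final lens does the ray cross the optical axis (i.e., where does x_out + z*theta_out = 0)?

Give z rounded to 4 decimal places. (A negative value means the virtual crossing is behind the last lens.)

Answer: -32.0210

Derivation:
Initial: x=5.0000 theta=0.0000
After 1 (propagate distance d=5): x=5.0000 theta=0.0000
After 2 (thin lens f=-17): x=5.0000 theta=5/17 (≈0.2941)
After 3 (propagate distance d=11): x=140/17 (≈8.2353) theta=5/17 (≈0.2941)
After 4 (thin lens f=-25): x=140/17 (≈8.2353) theta=53/85 (≈0.6235)
After 5 (propagate distance d=6): x=1018/85 (≈11.9765) theta=53/85 (≈0.6235)
After 6 (thin lens f=48): x=1018/85 (≈11.9765) theta=763/2040 (≈0.3740)
z_focus = -x_out/theta_out = -(1018/85)/(763/2040) = -24432/763 ≈ -32.0210
Rounded to 4 decimal places: z = -32.0210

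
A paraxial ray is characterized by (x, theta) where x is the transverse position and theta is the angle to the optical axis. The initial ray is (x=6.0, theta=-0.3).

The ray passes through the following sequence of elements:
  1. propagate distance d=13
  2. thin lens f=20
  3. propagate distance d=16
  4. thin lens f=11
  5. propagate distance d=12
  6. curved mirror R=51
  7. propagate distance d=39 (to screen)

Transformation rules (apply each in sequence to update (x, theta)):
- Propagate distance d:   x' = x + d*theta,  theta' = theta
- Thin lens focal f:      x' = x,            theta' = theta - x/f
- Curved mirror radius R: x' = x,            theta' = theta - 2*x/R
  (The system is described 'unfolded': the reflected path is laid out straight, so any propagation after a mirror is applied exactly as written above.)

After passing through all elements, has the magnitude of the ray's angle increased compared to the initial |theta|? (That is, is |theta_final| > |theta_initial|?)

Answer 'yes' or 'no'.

Initial: x=6.0000 theta=-0.3000
After 1 (propagate distance d=13): x=2.1000 theta=-0.3000
After 2 (thin lens f=20): x=2.1000 theta=-0.4050
After 3 (propagate distance d=16): x=-4.3800 theta=-0.4050
After 4 (thin lens f=11): x=-4.3800 theta=-3/440 (≈-0.0068)
After 5 (propagate distance d=12): x=-1227/275 (≈-4.4618) theta=-3/440 (≈-0.0068)
After 6 (curved mirror R=51): x=-1227/275 (≈-4.4618) theta=6289/37400 (≈0.1682)
After 7 (propagate distance d=39 (to screen)): x=78399/37400 (≈2.0962) theta=6289/37400 (≈0.1682)
|theta_initial|=0.3000 |theta_final|=6289/37400 (≈0.1682) -> not increased

Answer: no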